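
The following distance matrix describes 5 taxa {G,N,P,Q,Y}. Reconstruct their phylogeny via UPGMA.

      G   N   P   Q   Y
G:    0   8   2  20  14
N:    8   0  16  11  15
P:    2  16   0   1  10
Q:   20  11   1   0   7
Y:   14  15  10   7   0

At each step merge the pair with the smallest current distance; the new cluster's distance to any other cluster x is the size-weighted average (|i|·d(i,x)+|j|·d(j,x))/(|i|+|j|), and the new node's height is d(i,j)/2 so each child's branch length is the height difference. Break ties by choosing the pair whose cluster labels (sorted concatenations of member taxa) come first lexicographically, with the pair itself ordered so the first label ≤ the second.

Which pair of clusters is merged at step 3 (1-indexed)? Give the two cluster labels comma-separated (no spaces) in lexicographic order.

1. join P+Q (d=1) ⇒ PQ; edges |P|=1/2, |Q|=1/2
  updated: d(G,PQ)=11, d(N,PQ)=27/2, d(PQ,Y)=17/2
2. join G+N (d=8) ⇒ GN; edges |G|=4, |N|=4
  updated: d(GN,PQ)=49/4, d(GN,Y)=29/2
3. join PQ+Y (d=17/2) ⇒ PQY; edges |PQ|=15/4, |Y|=17/4
  updated: d(GN,PQY)=13
4. join GN+PQY (d=13) ⇒ GNPQY; edges |GN|=5/2, |PQY|=9/4
final tree: ((G:4,N:4):5/2,((P:1/2,Q:1/2):15/4,Y:17/4):9/4)
total length: 87/4

PQ,Y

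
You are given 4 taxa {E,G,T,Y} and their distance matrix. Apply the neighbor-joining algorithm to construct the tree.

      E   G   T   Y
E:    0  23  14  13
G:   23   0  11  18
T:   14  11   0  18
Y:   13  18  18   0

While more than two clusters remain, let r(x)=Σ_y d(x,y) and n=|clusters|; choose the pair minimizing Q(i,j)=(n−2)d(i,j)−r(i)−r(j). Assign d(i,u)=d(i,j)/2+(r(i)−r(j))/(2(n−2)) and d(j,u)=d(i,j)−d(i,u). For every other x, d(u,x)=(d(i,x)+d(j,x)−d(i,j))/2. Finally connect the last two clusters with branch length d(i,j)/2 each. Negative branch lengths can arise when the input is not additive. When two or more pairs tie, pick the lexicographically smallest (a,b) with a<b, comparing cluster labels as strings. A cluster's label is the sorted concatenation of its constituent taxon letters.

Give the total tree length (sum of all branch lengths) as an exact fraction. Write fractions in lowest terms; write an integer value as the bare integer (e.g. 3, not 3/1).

1. join E+Y (d=13, Q=-73) ⇒ EY; edges |E|=27/4, |Y|=25/4
  updated: d(EY,G)=14, d(EY,T)=19/2
2. join EY+G (d=14, Q=-69/2) ⇒ EGY; edges |EY|=25/4, |G|=31/4
  updated: d(EGY,T)=13/4
3. join EGY+T (d=13/4) ⇒ EGTY; edges |EGY|=13/8, |T|=13/8
final tree: (((E:27/4,Y:25/4):25/4,G:31/4):13/8,T:13/8)
total length: 121/4

121/4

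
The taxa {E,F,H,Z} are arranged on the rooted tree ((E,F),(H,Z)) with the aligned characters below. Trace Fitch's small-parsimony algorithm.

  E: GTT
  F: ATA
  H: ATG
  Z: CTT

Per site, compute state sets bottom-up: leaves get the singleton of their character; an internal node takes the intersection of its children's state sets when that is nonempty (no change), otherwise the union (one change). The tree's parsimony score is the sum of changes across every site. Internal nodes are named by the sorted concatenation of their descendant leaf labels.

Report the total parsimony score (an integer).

4

site 0, node EF: E={G} ∪ F={A} → {A,G} (+1)
site 0, node HZ: H={A} ∪ Z={C} → {A,C} (+1)
site 0, node EFHZ: EF={A,G} ∩ HZ={A,C} → {A} (+0)
site 1, node EF: E={T} ∩ F={T} → {T} (+0)
site 1, node HZ: H={T} ∩ Z={T} → {T} (+0)
site 1, node EFHZ: EF={T} ∩ HZ={T} → {T} (+0)
site 2, node EF: E={T} ∪ F={A} → {A,T} (+1)
site 2, node HZ: H={G} ∪ Z={T} → {G,T} (+1)
site 2, node EFHZ: EF={A,T} ∩ HZ={G,T} → {T} (+0)
per-site changes: [2, 0, 2]; total = 4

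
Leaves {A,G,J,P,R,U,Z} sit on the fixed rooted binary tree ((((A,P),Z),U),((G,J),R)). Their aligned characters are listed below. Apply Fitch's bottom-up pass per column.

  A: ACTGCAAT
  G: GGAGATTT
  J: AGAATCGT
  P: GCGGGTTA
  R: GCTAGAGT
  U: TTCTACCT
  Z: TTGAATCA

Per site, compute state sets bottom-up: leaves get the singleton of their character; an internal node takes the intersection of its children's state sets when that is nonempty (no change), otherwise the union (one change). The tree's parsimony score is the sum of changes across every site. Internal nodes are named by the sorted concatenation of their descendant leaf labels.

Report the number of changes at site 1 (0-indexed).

3

site 0, node AP: A={A} ∪ P={G} → {A,G} (+1)
site 0, node APZ: AP={A,G} ∪ Z={T} → {A,G,T} (+1)
site 0, node APUZ: APZ={A,G,T} ∩ U={T} → {T} (+0)
site 0, node GJ: G={G} ∪ J={A} → {A,G} (+1)
site 0, node GJR: GJ={A,G} ∩ R={G} → {G} (+0)
site 0, node AGJPRUZ: APUZ={T} ∪ GJR={G} → {G,T} (+1)
site 1, node AP: A={C} ∩ P={C} → {C} (+0)
site 1, node APZ: AP={C} ∪ Z={T} → {C,T} (+1)
site 1, node APUZ: APZ={C,T} ∩ U={T} → {T} (+0)
site 1, node GJ: G={G} ∩ J={G} → {G} (+0)
site 1, node GJR: GJ={G} ∪ R={C} → {C,G} (+1)
site 1, node AGJPRUZ: APUZ={T} ∪ GJR={C,G} → {C,G,T} (+1)
site 2, node AP: A={T} ∪ P={G} → {G,T} (+1)
site 2, node APZ: AP={G,T} ∩ Z={G} → {G} (+0)
site 2, node APUZ: APZ={G} ∪ U={C} → {C,G} (+1)
site 2, node GJ: G={A} ∩ J={A} → {A} (+0)
site 2, node GJR: GJ={A} ∪ R={T} → {A,T} (+1)
site 2, node AGJPRUZ: APUZ={C,G} ∪ GJR={A,T} → {A,C,G,T} (+1)
site 3, node AP: A={G} ∩ P={G} → {G} (+0)
site 3, node APZ: AP={G} ∪ Z={A} → {A,G} (+1)
site 3, node APUZ: APZ={A,G} ∪ U={T} → {A,G,T} (+1)
site 3, node GJ: G={G} ∪ J={A} → {A,G} (+1)
site 3, node GJR: GJ={A,G} ∩ R={A} → {A} (+0)
site 3, node AGJPRUZ: APUZ={A,G,T} ∩ GJR={A} → {A} (+0)
site 4, node AP: A={C} ∪ P={G} → {C,G} (+1)
site 4, node APZ: AP={C,G} ∪ Z={A} → {A,C,G} (+1)
site 4, node APUZ: APZ={A,C,G} ∩ U={A} → {A} (+0)
site 4, node GJ: G={A} ∪ J={T} → {A,T} (+1)
site 4, node GJR: GJ={A,T} ∪ R={G} → {A,G,T} (+1)
site 4, node AGJPRUZ: APUZ={A} ∩ GJR={A,G,T} → {A} (+0)
site 5, node AP: A={A} ∪ P={T} → {A,T} (+1)
site 5, node APZ: AP={A,T} ∩ Z={T} → {T} (+0)
site 5, node APUZ: APZ={T} ∪ U={C} → {C,T} (+1)
site 5, node GJ: G={T} ∪ J={C} → {C,T} (+1)
site 5, node GJR: GJ={C,T} ∪ R={A} → {A,C,T} (+1)
site 5, node AGJPRUZ: APUZ={C,T} ∩ GJR={A,C,T} → {C,T} (+0)
site 6, node AP: A={A} ∪ P={T} → {A,T} (+1)
site 6, node APZ: AP={A,T} ∪ Z={C} → {A,C,T} (+1)
site 6, node APUZ: APZ={A,C,T} ∩ U={C} → {C} (+0)
site 6, node GJ: G={T} ∪ J={G} → {G,T} (+1)
site 6, node GJR: GJ={G,T} ∩ R={G} → {G} (+0)
site 6, node AGJPRUZ: APUZ={C} ∪ GJR={G} → {C,G} (+1)
site 7, node AP: A={T} ∪ P={A} → {A,T} (+1)
site 7, node APZ: AP={A,T} ∩ Z={A} → {A} (+0)
site 7, node APUZ: APZ={A} ∪ U={T} → {A,T} (+1)
site 7, node GJ: G={T} ∩ J={T} → {T} (+0)
site 7, node GJR: GJ={T} ∩ R={T} → {T} (+0)
site 7, node AGJPRUZ: APUZ={A,T} ∩ GJR={T} → {T} (+0)
per-site changes: [4, 3, 4, 3, 4, 4, 4, 2]; total = 28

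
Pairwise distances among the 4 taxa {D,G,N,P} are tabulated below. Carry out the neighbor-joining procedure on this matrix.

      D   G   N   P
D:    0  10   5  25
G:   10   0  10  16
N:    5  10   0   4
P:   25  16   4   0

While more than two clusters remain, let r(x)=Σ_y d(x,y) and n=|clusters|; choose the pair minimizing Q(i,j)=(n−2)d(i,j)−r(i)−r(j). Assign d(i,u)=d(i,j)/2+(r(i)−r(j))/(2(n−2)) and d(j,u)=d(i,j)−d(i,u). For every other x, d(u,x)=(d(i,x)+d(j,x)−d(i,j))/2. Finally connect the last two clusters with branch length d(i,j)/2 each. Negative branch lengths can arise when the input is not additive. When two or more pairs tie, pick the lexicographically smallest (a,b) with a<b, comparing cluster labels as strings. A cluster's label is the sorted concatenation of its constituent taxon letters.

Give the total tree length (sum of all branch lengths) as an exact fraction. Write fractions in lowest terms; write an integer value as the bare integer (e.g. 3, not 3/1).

step 1: merge (D,G) at d=10, Q=-56; branch lengths D→6, G→4; new cluster DG
  updated: d(DG,N)=5/2, d(DG,P)=31/2
step 2: merge (DG,N) at d=5/2, Q=-22; branch lengths DG→7, N→-9/2; new cluster DGN
  updated: d(DGN,P)=17/2
step 3: merge (DGN,P) at d=17/2; branch lengths DGN→17/4, P→17/4; new cluster DGNP
final tree: (((D:6,G:4):7,N:-9/2):17/4,P:17/4)
total length: 21

21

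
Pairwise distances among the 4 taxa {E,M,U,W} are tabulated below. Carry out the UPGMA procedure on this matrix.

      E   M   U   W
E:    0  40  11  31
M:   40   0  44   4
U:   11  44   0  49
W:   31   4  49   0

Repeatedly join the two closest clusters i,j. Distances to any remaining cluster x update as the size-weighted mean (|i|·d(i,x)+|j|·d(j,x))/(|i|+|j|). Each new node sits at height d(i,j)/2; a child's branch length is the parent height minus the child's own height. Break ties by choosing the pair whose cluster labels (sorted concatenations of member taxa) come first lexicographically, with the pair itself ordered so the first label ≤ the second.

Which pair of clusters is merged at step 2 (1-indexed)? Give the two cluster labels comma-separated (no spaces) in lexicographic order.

E,U

step 1: merge (M,W) at d=4; branch lengths M→2, W→2; new cluster MW
  updated: d(E,MW)=71/2, d(MW,U)=93/2
step 2: merge (E,U) at d=11; branch lengths E→11/2, U→11/2; new cluster EU
  updated: d(EU,MW)=41
step 3: merge (EU,MW) at d=41; branch lengths EU→15, MW→37/2; new cluster EMUW
final tree: ((E:11/2,U:11/2):15,(M:2,W:2):37/2)
total length: 97/2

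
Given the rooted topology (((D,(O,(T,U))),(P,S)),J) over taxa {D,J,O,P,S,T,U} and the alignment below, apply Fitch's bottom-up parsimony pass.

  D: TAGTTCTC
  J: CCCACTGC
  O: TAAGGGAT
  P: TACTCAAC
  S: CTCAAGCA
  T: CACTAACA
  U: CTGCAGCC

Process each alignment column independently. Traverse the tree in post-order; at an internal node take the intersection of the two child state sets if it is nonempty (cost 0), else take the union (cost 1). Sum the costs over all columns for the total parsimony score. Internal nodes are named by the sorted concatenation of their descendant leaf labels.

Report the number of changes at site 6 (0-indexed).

4

[col 0] TU: children T:{C}, U:{C} ∩→ {C}; cost 0
[col 0] OTU: children O:{T}, TU:{C} ∪→ {C,T}; cost 1
[col 0] DOTU: children D:{T}, OTU:{C,T} ∩→ {T}; cost 0
[col 0] PS: children P:{T}, S:{C} ∪→ {C,T}; cost 1
[col 0] DOPSTU: children DOTU:{T}, PS:{C,T} ∩→ {T}; cost 0
[col 0] DJOPSTU: children DOPSTU:{T}, J:{C} ∪→ {C,T}; cost 1
[col 1] TU: children T:{A}, U:{T} ∪→ {A,T}; cost 1
[col 1] OTU: children O:{A}, TU:{A,T} ∩→ {A}; cost 0
[col 1] DOTU: children D:{A}, OTU:{A} ∩→ {A}; cost 0
[col 1] PS: children P:{A}, S:{T} ∪→ {A,T}; cost 1
[col 1] DOPSTU: children DOTU:{A}, PS:{A,T} ∩→ {A}; cost 0
[col 1] DJOPSTU: children DOPSTU:{A}, J:{C} ∪→ {A,C}; cost 1
[col 2] TU: children T:{C}, U:{G} ∪→ {C,G}; cost 1
[col 2] OTU: children O:{A}, TU:{C,G} ∪→ {A,C,G}; cost 1
[col 2] DOTU: children D:{G}, OTU:{A,C,G} ∩→ {G}; cost 0
[col 2] PS: children P:{C}, S:{C} ∩→ {C}; cost 0
[col 2] DOPSTU: children DOTU:{G}, PS:{C} ∪→ {C,G}; cost 1
[col 2] DJOPSTU: children DOPSTU:{C,G}, J:{C} ∩→ {C}; cost 0
[col 3] TU: children T:{T}, U:{C} ∪→ {C,T}; cost 1
[col 3] OTU: children O:{G}, TU:{C,T} ∪→ {C,G,T}; cost 1
[col 3] DOTU: children D:{T}, OTU:{C,G,T} ∩→ {T}; cost 0
[col 3] PS: children P:{T}, S:{A} ∪→ {A,T}; cost 1
[col 3] DOPSTU: children DOTU:{T}, PS:{A,T} ∩→ {T}; cost 0
[col 3] DJOPSTU: children DOPSTU:{T}, J:{A} ∪→ {A,T}; cost 1
[col 4] TU: children T:{A}, U:{A} ∩→ {A}; cost 0
[col 4] OTU: children O:{G}, TU:{A} ∪→ {A,G}; cost 1
[col 4] DOTU: children D:{T}, OTU:{A,G} ∪→ {A,G,T}; cost 1
[col 4] PS: children P:{C}, S:{A} ∪→ {A,C}; cost 1
[col 4] DOPSTU: children DOTU:{A,G,T}, PS:{A,C} ∩→ {A}; cost 0
[col 4] DJOPSTU: children DOPSTU:{A}, J:{C} ∪→ {A,C}; cost 1
[col 5] TU: children T:{A}, U:{G} ∪→ {A,G}; cost 1
[col 5] OTU: children O:{G}, TU:{A,G} ∩→ {G}; cost 0
[col 5] DOTU: children D:{C}, OTU:{G} ∪→ {C,G}; cost 1
[col 5] PS: children P:{A}, S:{G} ∪→ {A,G}; cost 1
[col 5] DOPSTU: children DOTU:{C,G}, PS:{A,G} ∩→ {G}; cost 0
[col 5] DJOPSTU: children DOPSTU:{G}, J:{T} ∪→ {G,T}; cost 1
[col 6] TU: children T:{C}, U:{C} ∩→ {C}; cost 0
[col 6] OTU: children O:{A}, TU:{C} ∪→ {A,C}; cost 1
[col 6] DOTU: children D:{T}, OTU:{A,C} ∪→ {A,C,T}; cost 1
[col 6] PS: children P:{A}, S:{C} ∪→ {A,C}; cost 1
[col 6] DOPSTU: children DOTU:{A,C,T}, PS:{A,C} ∩→ {A,C}; cost 0
[col 6] DJOPSTU: children DOPSTU:{A,C}, J:{G} ∪→ {A,C,G}; cost 1
[col 7] TU: children T:{A}, U:{C} ∪→ {A,C}; cost 1
[col 7] OTU: children O:{T}, TU:{A,C} ∪→ {A,C,T}; cost 1
[col 7] DOTU: children D:{C}, OTU:{A,C,T} ∩→ {C}; cost 0
[col 7] PS: children P:{C}, S:{A} ∪→ {A,C}; cost 1
[col 7] DOPSTU: children DOTU:{C}, PS:{A,C} ∩→ {C}; cost 0
[col 7] DJOPSTU: children DOPSTU:{C}, J:{C} ∩→ {C}; cost 0
per-site changes: [3, 3, 3, 4, 4, 4, 4, 3]; total = 28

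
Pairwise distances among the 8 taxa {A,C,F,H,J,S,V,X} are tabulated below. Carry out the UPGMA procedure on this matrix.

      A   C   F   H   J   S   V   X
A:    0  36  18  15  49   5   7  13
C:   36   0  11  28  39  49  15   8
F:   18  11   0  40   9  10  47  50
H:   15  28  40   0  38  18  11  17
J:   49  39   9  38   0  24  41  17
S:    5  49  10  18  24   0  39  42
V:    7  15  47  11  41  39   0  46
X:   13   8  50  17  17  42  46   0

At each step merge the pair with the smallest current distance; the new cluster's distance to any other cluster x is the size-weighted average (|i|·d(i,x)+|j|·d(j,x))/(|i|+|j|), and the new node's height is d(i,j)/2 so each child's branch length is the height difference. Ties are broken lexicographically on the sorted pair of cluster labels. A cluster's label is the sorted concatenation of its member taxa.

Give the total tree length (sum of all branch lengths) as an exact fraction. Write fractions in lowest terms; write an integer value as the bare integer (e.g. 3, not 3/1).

1169/16

1. join A+S (d=5) ⇒ AS; edges |A|=5/2, |S|=5/2
  updated: d(AS,C)=85/2, d(AS,F)=14, d(AS,H)=33/2, d(AS,J)=73/2, d(AS,V)=23, d(AS,X)=55/2
2. join C+X (d=8) ⇒ CX; edges |C|=4, |X|=4
  updated: d(AS,CX)=35, d(CX,F)=61/2, d(CX,H)=45/2, d(CX,J)=28, d(CX,V)=61/2
3. join F+J (d=9) ⇒ FJ; edges |F|=9/2, |J|=9/2
  updated: d(AS,FJ)=101/4, d(CX,FJ)=117/4, d(FJ,H)=39, d(FJ,V)=44
4. join H+V (d=11) ⇒ HV; edges |H|=11/2, |V|=11/2
  updated: d(AS,HV)=79/4, d(CX,HV)=53/2, d(FJ,HV)=83/2
5. join AS+HV (d=79/4) ⇒ AHSV; edges |AS|=59/8, |HV|=35/8
  updated: d(AHSV,CX)=123/4, d(AHSV,FJ)=267/8
6. join CX+FJ (d=117/4) ⇒ CFJX; edges |CX|=85/8, |FJ|=81/8
  updated: d(AHSV,CFJX)=513/16
7. join AHSV+CFJX (d=513/16) ⇒ ACFHJSVX; edges |AHSV|=197/32, |CFJX|=45/32
final tree: (((A:5/2,S:5/2):59/8,(H:11/2,V:11/2):35/8):197/32,((C:4,X:4):85/8,(F:9/2,J:9/2):81/8):45/32)
total length: 1169/16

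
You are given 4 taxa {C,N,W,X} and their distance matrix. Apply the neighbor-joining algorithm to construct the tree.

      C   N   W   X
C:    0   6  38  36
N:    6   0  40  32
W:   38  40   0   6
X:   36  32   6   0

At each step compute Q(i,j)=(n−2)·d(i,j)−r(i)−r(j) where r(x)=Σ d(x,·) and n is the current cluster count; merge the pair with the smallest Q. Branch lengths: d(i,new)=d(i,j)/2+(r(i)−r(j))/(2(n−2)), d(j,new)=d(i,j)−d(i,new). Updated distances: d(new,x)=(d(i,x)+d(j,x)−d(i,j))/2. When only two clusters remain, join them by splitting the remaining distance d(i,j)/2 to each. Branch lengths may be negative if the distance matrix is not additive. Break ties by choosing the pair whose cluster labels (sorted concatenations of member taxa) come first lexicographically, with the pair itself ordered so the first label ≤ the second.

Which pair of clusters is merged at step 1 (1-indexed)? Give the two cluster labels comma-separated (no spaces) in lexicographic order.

iteration 1: select C,N (d=6, Q=-146); attach at lengths (7/2, 5/2); label the merged cluster CN
  updated: d(CN,W)=36, d(CN,X)=31
iteration 2: select CN,W (d=36, Q=-73); attach at lengths (61/2, 11/2); label the merged cluster CNW
  updated: d(CNW,X)=1/2
iteration 3: select CNW,X (d=1/2); attach at lengths (1/4, 1/4); label the merged cluster CNWX
final tree: (((C:7/2,N:5/2):61/2,W:11/2):1/4,X:1/4)
total length: 85/2

C,N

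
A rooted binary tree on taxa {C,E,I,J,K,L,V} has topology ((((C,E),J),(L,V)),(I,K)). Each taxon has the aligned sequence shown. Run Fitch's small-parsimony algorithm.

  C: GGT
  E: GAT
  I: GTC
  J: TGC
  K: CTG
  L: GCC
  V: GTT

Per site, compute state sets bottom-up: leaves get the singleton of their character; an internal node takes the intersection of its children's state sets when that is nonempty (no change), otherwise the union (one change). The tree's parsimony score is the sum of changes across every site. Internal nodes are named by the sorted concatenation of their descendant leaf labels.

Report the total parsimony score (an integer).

[col 0] CE: children C:{G}, E:{G} ∩→ {G}; cost 0
[col 0] CEJ: children CE:{G}, J:{T} ∪→ {G,T}; cost 1
[col 0] LV: children L:{G}, V:{G} ∩→ {G}; cost 0
[col 0] CEJLV: children CEJ:{G,T}, LV:{G} ∩→ {G}; cost 0
[col 0] IK: children I:{G}, K:{C} ∪→ {C,G}; cost 1
[col 0] CEIJKLV: children CEJLV:{G}, IK:{C,G} ∩→ {G}; cost 0
[col 1] CE: children C:{G}, E:{A} ∪→ {A,G}; cost 1
[col 1] CEJ: children CE:{A,G}, J:{G} ∩→ {G}; cost 0
[col 1] LV: children L:{C}, V:{T} ∪→ {C,T}; cost 1
[col 1] CEJLV: children CEJ:{G}, LV:{C,T} ∪→ {C,G,T}; cost 1
[col 1] IK: children I:{T}, K:{T} ∩→ {T}; cost 0
[col 1] CEIJKLV: children CEJLV:{C,G,T}, IK:{T} ∩→ {T}; cost 0
[col 2] CE: children C:{T}, E:{T} ∩→ {T}; cost 0
[col 2] CEJ: children CE:{T}, J:{C} ∪→ {C,T}; cost 1
[col 2] LV: children L:{C}, V:{T} ∪→ {C,T}; cost 1
[col 2] CEJLV: children CEJ:{C,T}, LV:{C,T} ∩→ {C,T}; cost 0
[col 2] IK: children I:{C}, K:{G} ∪→ {C,G}; cost 1
[col 2] CEIJKLV: children CEJLV:{C,T}, IK:{C,G} ∩→ {C}; cost 0
per-site changes: [2, 3, 3]; total = 8

8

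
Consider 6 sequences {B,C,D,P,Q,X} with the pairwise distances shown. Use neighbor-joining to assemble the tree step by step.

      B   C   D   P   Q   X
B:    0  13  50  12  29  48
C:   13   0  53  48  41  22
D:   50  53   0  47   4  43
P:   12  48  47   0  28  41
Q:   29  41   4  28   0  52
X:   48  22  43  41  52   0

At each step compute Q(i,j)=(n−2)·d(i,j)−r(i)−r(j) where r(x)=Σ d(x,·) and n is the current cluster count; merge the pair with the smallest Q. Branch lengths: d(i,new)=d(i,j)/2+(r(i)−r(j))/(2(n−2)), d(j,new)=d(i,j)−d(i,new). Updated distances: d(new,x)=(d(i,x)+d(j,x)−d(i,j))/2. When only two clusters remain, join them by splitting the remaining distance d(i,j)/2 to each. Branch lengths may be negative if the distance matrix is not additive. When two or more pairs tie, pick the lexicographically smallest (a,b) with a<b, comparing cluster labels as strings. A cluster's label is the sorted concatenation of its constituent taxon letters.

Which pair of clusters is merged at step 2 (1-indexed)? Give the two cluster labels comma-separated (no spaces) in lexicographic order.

iteration 1: select D,Q (d=4, Q=-335); attach at lengths (59/8, -27/8); label the merged cluster DQ
  updated: d(B,DQ)=75/2, d(C,DQ)=45, d(DQ,P)=71/2, d(DQ,X)=91/2
iteration 2: select C,X (d=22, Q=-437/2); attach at lengths (25/4, 63/4); label the merged cluster CX
  updated: d(B,CX)=39/2, d(CX,DQ)=137/4, d(CX,P)=67/2
iteration 3: select B,P (d=12, Q=-126); attach at lengths (3, 9); label the merged cluster BP
  updated: d(BP,CX)=41/2, d(BP,DQ)=61/2
iteration 4: select BP,CX (d=41/2, Q=-341/4); attach at lengths (67/8, 97/8); label the merged cluster BCPX
  updated: d(BCPX,DQ)=177/8
iteration 5: select BCPX,DQ (d=177/8); attach at lengths (177/16, 177/16); label the merged cluster BCDPQX
final tree: (((B:3,P:9):67/8,(C:25/4,X:63/4):97/8):177/16,(D:59/8,Q:-27/8):177/16)
total length: 645/8

C,X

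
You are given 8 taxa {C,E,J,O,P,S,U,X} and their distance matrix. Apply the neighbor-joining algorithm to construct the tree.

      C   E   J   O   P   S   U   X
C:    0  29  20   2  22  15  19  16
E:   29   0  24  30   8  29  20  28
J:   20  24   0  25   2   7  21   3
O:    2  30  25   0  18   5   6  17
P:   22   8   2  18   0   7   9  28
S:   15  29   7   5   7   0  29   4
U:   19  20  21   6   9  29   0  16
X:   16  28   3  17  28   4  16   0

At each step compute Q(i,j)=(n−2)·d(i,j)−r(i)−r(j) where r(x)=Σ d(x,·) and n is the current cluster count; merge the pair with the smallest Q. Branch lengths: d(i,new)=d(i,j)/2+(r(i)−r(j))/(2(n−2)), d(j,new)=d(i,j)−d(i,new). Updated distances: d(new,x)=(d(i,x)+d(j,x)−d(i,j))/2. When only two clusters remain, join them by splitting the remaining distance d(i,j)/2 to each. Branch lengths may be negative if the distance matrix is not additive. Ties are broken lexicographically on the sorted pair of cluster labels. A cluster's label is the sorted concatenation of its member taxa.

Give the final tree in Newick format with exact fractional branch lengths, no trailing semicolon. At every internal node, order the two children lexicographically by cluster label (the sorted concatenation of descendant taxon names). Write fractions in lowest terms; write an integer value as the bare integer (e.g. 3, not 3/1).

(((((C:8/3,O:-2/3):97/16,((E:209/20,P:-49/20):125/32,U:211/32):69/16):97/16,S:11/8):21/8,J:19/8):5/16,X:5/16)

iteration 1: select C,O (d=2, Q=-214); attach at lengths (8/3, -2/3); label the merged cluster CO
  updated: d(CO,E)=57/2, d(CO,J)=43/2, d(CO,P)=19, d(CO,S)=9, d(CO,U)=23/2, d(CO,X)=31/2
iteration 2: select E,P (d=8, Q=-341/2); attach at lengths (209/20, -49/20); label the merged cluster EP
  updated: d(CO,EP)=79/4, d(EP,J)=9, d(EP,S)=14, d(EP,U)=21/2, d(EP,X)=24
iteration 3: select EP,U (d=21/2, Q=-493/4); attach at lengths (125/32, 211/32); label the merged cluster EPU
  updated: d(CO,EPU)=83/8, d(EPU,J)=39/4, d(EPU,S)=65/4, d(EPU,X)=59/4
iteration 4: select CO,EPU (d=83/8, Q=-611/8); attach at lengths (97/16, 69/16); label the merged cluster CEOPU
  updated: d(CEOPU,J)=167/16, d(CEOPU,S)=119/16, d(CEOPU,X)=159/16
iteration 5: select CEOPU,S (d=119/16, Q=-251/8); attach at lengths (97/16, 11/8); label the merged cluster CEOPSU
  updated: d(CEOPSU,J)=5, d(CEOPSU,X)=13/4
iteration 6: select CEOPSU,J (d=5, Q=-45/4); attach at lengths (21/8, 19/8); label the merged cluster CEJOPSU
  updated: d(CEJOPSU,X)=5/8
iteration 7: select CEJOPSU,X (d=5/8); attach at lengths (5/16, 5/16); label the merged cluster CEJOPSUX
final tree: (((((C:8/3,O:-2/3):97/16,((E:209/20,P:-49/20):125/32,U:211/32):69/16):97/16,S:11/8):21/8,J:19/8):5/16,X:5/16)
total length: 703/16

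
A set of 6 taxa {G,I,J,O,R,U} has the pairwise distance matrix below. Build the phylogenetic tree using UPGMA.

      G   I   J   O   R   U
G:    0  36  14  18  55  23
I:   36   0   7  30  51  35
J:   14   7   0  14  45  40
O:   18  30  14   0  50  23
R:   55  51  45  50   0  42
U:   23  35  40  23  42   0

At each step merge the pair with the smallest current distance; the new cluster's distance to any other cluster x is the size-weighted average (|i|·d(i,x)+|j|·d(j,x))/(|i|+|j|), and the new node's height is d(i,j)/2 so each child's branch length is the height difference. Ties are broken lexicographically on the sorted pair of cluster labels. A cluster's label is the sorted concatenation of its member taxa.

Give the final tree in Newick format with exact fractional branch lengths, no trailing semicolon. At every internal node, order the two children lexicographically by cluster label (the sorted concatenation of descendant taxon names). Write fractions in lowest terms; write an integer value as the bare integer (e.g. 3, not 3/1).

iteration 1: select I,J (d=7); attach at lengths (7/2, 7/2); label the merged cluster IJ
  updated: d(G,IJ)=25, d(IJ,O)=22, d(IJ,R)=48, d(IJ,U)=75/2
iteration 2: select G,O (d=18); attach at lengths (9, 9); label the merged cluster GO
  updated: d(GO,IJ)=47/2, d(GO,R)=105/2, d(GO,U)=23
iteration 3: select GO,U (d=23); attach at lengths (5/2, 23/2); label the merged cluster GOU
  updated: d(GOU,IJ)=169/6, d(GOU,R)=49
iteration 4: select GOU,IJ (d=169/6); attach at lengths (31/12, 127/12); label the merged cluster GIJOU
  updated: d(GIJOU,R)=243/5
iteration 5: select GIJOU,R (d=243/5); attach at lengths (613/60, 243/10); label the merged cluster GIJORU
final tree: ((((G:9,O:9):5/2,U:23/2):31/12,(I:7/2,J:7/2):127/12):613/60,R:243/10)
total length: 5201/60

((((G:9,O:9):5/2,U:23/2):31/12,(I:7/2,J:7/2):127/12):613/60,R:243/10)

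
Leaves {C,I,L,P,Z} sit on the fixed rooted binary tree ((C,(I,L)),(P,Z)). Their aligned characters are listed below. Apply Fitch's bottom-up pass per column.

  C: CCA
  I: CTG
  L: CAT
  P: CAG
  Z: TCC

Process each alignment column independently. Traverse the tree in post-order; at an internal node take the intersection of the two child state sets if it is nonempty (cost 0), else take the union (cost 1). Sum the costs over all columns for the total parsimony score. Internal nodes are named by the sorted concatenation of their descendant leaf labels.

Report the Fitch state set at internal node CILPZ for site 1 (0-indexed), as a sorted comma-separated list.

A,C

site 0, node IL: I={C} ∩ L={C} → {C} (+0)
site 0, node CIL: C={C} ∩ IL={C} → {C} (+0)
site 0, node PZ: P={C} ∪ Z={T} → {C,T} (+1)
site 0, node CILPZ: CIL={C} ∩ PZ={C,T} → {C} (+0)
site 1, node IL: I={T} ∪ L={A} → {A,T} (+1)
site 1, node CIL: C={C} ∪ IL={A,T} → {A,C,T} (+1)
site 1, node PZ: P={A} ∪ Z={C} → {A,C} (+1)
site 1, node CILPZ: CIL={A,C,T} ∩ PZ={A,C} → {A,C} (+0)
site 2, node IL: I={G} ∪ L={T} → {G,T} (+1)
site 2, node CIL: C={A} ∪ IL={G,T} → {A,G,T} (+1)
site 2, node PZ: P={G} ∪ Z={C} → {C,G} (+1)
site 2, node CILPZ: CIL={A,G,T} ∩ PZ={C,G} → {G} (+0)
per-site changes: [1, 3, 3]; total = 7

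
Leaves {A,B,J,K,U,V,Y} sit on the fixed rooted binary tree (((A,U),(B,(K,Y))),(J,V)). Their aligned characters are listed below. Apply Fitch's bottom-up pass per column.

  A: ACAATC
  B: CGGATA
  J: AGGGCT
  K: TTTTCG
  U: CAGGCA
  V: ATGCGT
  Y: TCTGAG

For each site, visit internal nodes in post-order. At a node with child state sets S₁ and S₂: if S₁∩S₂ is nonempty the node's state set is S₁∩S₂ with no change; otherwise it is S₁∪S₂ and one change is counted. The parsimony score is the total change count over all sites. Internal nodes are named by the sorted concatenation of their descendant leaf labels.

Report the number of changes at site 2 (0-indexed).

AU@0: {A} ∪ {C} = {A,C} (union, +1)
KY@0: {T} ∩ {T} = {T} (intersection, +0)
BKY@0: {C} ∪ {T} = {C,T} (union, +1)
ABKUY@0: {A,C} ∩ {C,T} = {C} (intersection, +0)
JV@0: {A} ∩ {A} = {A} (intersection, +0)
ABJKUVY@0: {C} ∪ {A} = {A,C} (union, +1)
AU@1: {C} ∪ {A} = {A,C} (union, +1)
KY@1: {T} ∪ {C} = {C,T} (union, +1)
BKY@1: {G} ∪ {C,T} = {C,G,T} (union, +1)
ABKUY@1: {A,C} ∩ {C,G,T} = {C} (intersection, +0)
JV@1: {G} ∪ {T} = {G,T} (union, +1)
ABJKUVY@1: {C} ∪ {G,T} = {C,G,T} (union, +1)
AU@2: {A} ∪ {G} = {A,G} (union, +1)
KY@2: {T} ∩ {T} = {T} (intersection, +0)
BKY@2: {G} ∪ {T} = {G,T} (union, +1)
ABKUY@2: {A,G} ∩ {G,T} = {G} (intersection, +0)
JV@2: {G} ∩ {G} = {G} (intersection, +0)
ABJKUVY@2: {G} ∩ {G} = {G} (intersection, +0)
AU@3: {A} ∪ {G} = {A,G} (union, +1)
KY@3: {T} ∪ {G} = {G,T} (union, +1)
BKY@3: {A} ∪ {G,T} = {A,G,T} (union, +1)
ABKUY@3: {A,G} ∩ {A,G,T} = {A,G} (intersection, +0)
JV@3: {G} ∪ {C} = {C,G} (union, +1)
ABJKUVY@3: {A,G} ∩ {C,G} = {G} (intersection, +0)
AU@4: {T} ∪ {C} = {C,T} (union, +1)
KY@4: {C} ∪ {A} = {A,C} (union, +1)
BKY@4: {T} ∪ {A,C} = {A,C,T} (union, +1)
ABKUY@4: {C,T} ∩ {A,C,T} = {C,T} (intersection, +0)
JV@4: {C} ∪ {G} = {C,G} (union, +1)
ABJKUVY@4: {C,T} ∩ {C,G} = {C} (intersection, +0)
AU@5: {C} ∪ {A} = {A,C} (union, +1)
KY@5: {G} ∩ {G} = {G} (intersection, +0)
BKY@5: {A} ∪ {G} = {A,G} (union, +1)
ABKUY@5: {A,C} ∩ {A,G} = {A} (intersection, +0)
JV@5: {T} ∩ {T} = {T} (intersection, +0)
ABJKUVY@5: {A} ∪ {T} = {A,T} (union, +1)
per-site changes: [3, 5, 2, 4, 4, 3]; total = 21

2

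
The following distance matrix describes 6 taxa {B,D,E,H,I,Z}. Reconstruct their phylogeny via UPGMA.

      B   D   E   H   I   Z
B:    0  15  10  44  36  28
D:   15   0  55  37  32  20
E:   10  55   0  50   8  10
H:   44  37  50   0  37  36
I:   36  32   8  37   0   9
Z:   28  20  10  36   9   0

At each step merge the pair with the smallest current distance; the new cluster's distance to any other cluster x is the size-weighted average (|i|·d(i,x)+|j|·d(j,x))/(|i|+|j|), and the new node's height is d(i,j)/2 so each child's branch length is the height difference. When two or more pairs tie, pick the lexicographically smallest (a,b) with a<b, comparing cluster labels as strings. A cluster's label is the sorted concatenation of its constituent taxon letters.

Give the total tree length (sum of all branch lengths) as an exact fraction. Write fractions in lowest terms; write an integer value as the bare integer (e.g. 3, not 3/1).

step 1: merge (E,I) at d=8; branch lengths E→4, I→4; new cluster EI
  updated: d(B,EI)=23, d(D,EI)=87/2, d(EI,H)=87/2, d(EI,Z)=19/2
step 2: merge (EI,Z) at d=19/2; branch lengths EI→3/4, Z→19/4; new cluster EIZ
  updated: d(B,EIZ)=74/3, d(D,EIZ)=107/3, d(EIZ,H)=41
step 3: merge (B,D) at d=15; branch lengths B→15/2, D→15/2; new cluster BD
  updated: d(BD,EIZ)=181/6, d(BD,H)=81/2
step 4: merge (BD,EIZ) at d=181/6; branch lengths BD→91/12, EIZ→31/3; new cluster BDEIZ
  updated: d(BDEIZ,H)=204/5
step 5: merge (BDEIZ,H) at d=204/5; branch lengths BDEIZ→319/60, H→102/5; new cluster BDEHIZ
final tree: (((B:15/2,D:15/2):91/12,((E:4,I:4):3/4,Z:19/4):31/3):319/60,H:102/5)
total length: 1082/15

1082/15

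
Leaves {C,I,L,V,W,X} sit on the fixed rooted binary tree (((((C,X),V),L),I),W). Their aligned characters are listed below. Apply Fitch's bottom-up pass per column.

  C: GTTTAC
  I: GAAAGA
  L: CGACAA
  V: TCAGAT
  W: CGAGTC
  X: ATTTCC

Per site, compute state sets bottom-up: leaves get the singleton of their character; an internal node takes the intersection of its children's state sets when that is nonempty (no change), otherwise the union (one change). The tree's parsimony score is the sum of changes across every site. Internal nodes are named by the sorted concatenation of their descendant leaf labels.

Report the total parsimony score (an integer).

CX@0: {G} ∪ {A} = {A,G} (union, +1)
CVX@0: {A,G} ∪ {T} = {A,G,T} (union, +1)
CLVX@0: {A,G,T} ∪ {C} = {A,C,G,T} (union, +1)
CILVX@0: {A,C,G,T} ∩ {G} = {G} (intersection, +0)
CILVWX@0: {G} ∪ {C} = {C,G} (union, +1)
CX@1: {T} ∩ {T} = {T} (intersection, +0)
CVX@1: {T} ∪ {C} = {C,T} (union, +1)
CLVX@1: {C,T} ∪ {G} = {C,G,T} (union, +1)
CILVX@1: {C,G,T} ∪ {A} = {A,C,G,T} (union, +1)
CILVWX@1: {A,C,G,T} ∩ {G} = {G} (intersection, +0)
CX@2: {T} ∩ {T} = {T} (intersection, +0)
CVX@2: {T} ∪ {A} = {A,T} (union, +1)
CLVX@2: {A,T} ∩ {A} = {A} (intersection, +0)
CILVX@2: {A} ∩ {A} = {A} (intersection, +0)
CILVWX@2: {A} ∩ {A} = {A} (intersection, +0)
CX@3: {T} ∩ {T} = {T} (intersection, +0)
CVX@3: {T} ∪ {G} = {G,T} (union, +1)
CLVX@3: {G,T} ∪ {C} = {C,G,T} (union, +1)
CILVX@3: {C,G,T} ∪ {A} = {A,C,G,T} (union, +1)
CILVWX@3: {A,C,G,T} ∩ {G} = {G} (intersection, +0)
CX@4: {A} ∪ {C} = {A,C} (union, +1)
CVX@4: {A,C} ∩ {A} = {A} (intersection, +0)
CLVX@4: {A} ∩ {A} = {A} (intersection, +0)
CILVX@4: {A} ∪ {G} = {A,G} (union, +1)
CILVWX@4: {A,G} ∪ {T} = {A,G,T} (union, +1)
CX@5: {C} ∩ {C} = {C} (intersection, +0)
CVX@5: {C} ∪ {T} = {C,T} (union, +1)
CLVX@5: {C,T} ∪ {A} = {A,C,T} (union, +1)
CILVX@5: {A,C,T} ∩ {A} = {A} (intersection, +0)
CILVWX@5: {A} ∪ {C} = {A,C} (union, +1)
per-site changes: [4, 3, 1, 3, 3, 3]; total = 17

17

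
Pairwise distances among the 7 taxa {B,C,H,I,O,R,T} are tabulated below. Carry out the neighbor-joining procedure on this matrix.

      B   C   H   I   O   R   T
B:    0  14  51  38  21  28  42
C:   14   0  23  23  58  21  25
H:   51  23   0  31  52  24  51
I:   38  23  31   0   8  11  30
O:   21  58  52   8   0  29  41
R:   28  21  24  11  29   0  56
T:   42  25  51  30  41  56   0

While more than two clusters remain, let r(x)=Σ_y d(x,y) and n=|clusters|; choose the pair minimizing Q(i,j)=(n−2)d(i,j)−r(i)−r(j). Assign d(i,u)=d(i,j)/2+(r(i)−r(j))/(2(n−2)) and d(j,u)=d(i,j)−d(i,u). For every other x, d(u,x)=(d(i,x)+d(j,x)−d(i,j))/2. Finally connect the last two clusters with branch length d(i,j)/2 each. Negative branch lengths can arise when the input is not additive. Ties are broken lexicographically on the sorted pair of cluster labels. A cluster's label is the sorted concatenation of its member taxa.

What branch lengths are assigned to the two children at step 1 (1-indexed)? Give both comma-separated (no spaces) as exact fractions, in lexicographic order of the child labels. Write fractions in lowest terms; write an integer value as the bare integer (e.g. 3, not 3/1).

-14/5,54/5

1. join I+O (d=8, Q=-310) ⇒ IO; edges |I|=-14/5, |O|=54/5
  updated: d(B,IO)=51/2, d(C,IO)=73/2, d(H,IO)=75/2, d(IO,R)=16, d(IO,T)=63/2
2. join H+R (d=24, Q=-471/2) ⇒ HR; edges |H|=275/16, |R|=109/16
  updated: d(B,HR)=55/2, d(C,HR)=10, d(HR,IO)=59/4, d(HR,T)=83/2
3. join HR+IO (d=59/4, Q=-631/4) ⇒ HIOR; edges |HR|=119/24, |IO|=235/24
  updated: d(B,HIOR)=153/8, d(C,HIOR)=127/8, d(HIOR,T)=233/8
4. join B+C (d=14, Q=-102) ⇒ BC; edges |B|=193/16, |C|=31/16
  updated: d(BC,HIOR)=21/2, d(BC,T)=53/2
5. join BC+HIOR (d=21/2, Q=-529/8) ⇒ BCHIOR; edges |BC|=63/16, |HIOR|=105/16
  updated: d(BCHIOR,T)=361/16
6. join BCHIOR+T (d=361/16) ⇒ BCHIORT; edges |BCHIOR|=361/32, |T|=361/32
final tree: (((B:193/16,C:31/16):63/16,((H:275/16,R:109/16):119/24,(I:-14/5,O:54/5):235/24):105/16):361/32,T:361/32)
total length: 1501/16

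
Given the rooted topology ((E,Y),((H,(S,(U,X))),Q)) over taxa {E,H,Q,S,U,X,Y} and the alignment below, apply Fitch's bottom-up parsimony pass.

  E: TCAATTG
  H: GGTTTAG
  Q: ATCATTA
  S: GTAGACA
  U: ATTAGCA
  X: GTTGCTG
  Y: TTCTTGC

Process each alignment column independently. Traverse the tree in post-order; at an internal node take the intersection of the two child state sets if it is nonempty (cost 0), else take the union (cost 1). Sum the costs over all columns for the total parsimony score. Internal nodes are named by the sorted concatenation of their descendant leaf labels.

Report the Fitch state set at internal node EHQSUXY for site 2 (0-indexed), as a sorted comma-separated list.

EY@0: {T} ∩ {T} = {T} (intersection, +0)
UX@0: {A} ∪ {G} = {A,G} (union, +1)
SUX@0: {G} ∩ {A,G} = {G} (intersection, +0)
HSUX@0: {G} ∩ {G} = {G} (intersection, +0)
HQSUX@0: {G} ∪ {A} = {A,G} (union, +1)
EHQSUXY@0: {T} ∪ {A,G} = {A,G,T} (union, +1)
EY@1: {C} ∪ {T} = {C,T} (union, +1)
UX@1: {T} ∩ {T} = {T} (intersection, +0)
SUX@1: {T} ∩ {T} = {T} (intersection, +0)
HSUX@1: {G} ∪ {T} = {G,T} (union, +1)
HQSUX@1: {G,T} ∩ {T} = {T} (intersection, +0)
EHQSUXY@1: {C,T} ∩ {T} = {T} (intersection, +0)
EY@2: {A} ∪ {C} = {A,C} (union, +1)
UX@2: {T} ∩ {T} = {T} (intersection, +0)
SUX@2: {A} ∪ {T} = {A,T} (union, +1)
HSUX@2: {T} ∩ {A,T} = {T} (intersection, +0)
HQSUX@2: {T} ∪ {C} = {C,T} (union, +1)
EHQSUXY@2: {A,C} ∩ {C,T} = {C} (intersection, +0)
EY@3: {A} ∪ {T} = {A,T} (union, +1)
UX@3: {A} ∪ {G} = {A,G} (union, +1)
SUX@3: {G} ∩ {A,G} = {G} (intersection, +0)
HSUX@3: {T} ∪ {G} = {G,T} (union, +1)
HQSUX@3: {G,T} ∪ {A} = {A,G,T} (union, +1)
EHQSUXY@3: {A,T} ∩ {A,G,T} = {A,T} (intersection, +0)
EY@4: {T} ∩ {T} = {T} (intersection, +0)
UX@4: {G} ∪ {C} = {C,G} (union, +1)
SUX@4: {A} ∪ {C,G} = {A,C,G} (union, +1)
HSUX@4: {T} ∪ {A,C,G} = {A,C,G,T} (union, +1)
HQSUX@4: {A,C,G,T} ∩ {T} = {T} (intersection, +0)
EHQSUXY@4: {T} ∩ {T} = {T} (intersection, +0)
EY@5: {T} ∪ {G} = {G,T} (union, +1)
UX@5: {C} ∪ {T} = {C,T} (union, +1)
SUX@5: {C} ∩ {C,T} = {C} (intersection, +0)
HSUX@5: {A} ∪ {C} = {A,C} (union, +1)
HQSUX@5: {A,C} ∪ {T} = {A,C,T} (union, +1)
EHQSUXY@5: {G,T} ∩ {A,C,T} = {T} (intersection, +0)
EY@6: {G} ∪ {C} = {C,G} (union, +1)
UX@6: {A} ∪ {G} = {A,G} (union, +1)
SUX@6: {A} ∩ {A,G} = {A} (intersection, +0)
HSUX@6: {G} ∪ {A} = {A,G} (union, +1)
HQSUX@6: {A,G} ∩ {A} = {A} (intersection, +0)
EHQSUXY@6: {C,G} ∪ {A} = {A,C,G} (union, +1)
per-site changes: [3, 2, 3, 4, 3, 4, 4]; total = 23

C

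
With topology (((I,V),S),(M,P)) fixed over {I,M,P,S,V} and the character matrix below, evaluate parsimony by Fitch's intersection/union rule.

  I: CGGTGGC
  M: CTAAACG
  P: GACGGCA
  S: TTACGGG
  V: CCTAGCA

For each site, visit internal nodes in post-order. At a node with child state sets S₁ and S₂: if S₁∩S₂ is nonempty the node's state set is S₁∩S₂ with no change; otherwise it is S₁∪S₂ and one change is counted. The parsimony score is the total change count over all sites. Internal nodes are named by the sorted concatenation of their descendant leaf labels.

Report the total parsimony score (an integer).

site 0, node IV: I={C} ∩ V={C} → {C} (+0)
site 0, node ISV: IV={C} ∪ S={T} → {C,T} (+1)
site 0, node MP: M={C} ∪ P={G} → {C,G} (+1)
site 0, node IMPSV: ISV={C,T} ∩ MP={C,G} → {C} (+0)
site 1, node IV: I={G} ∪ V={C} → {C,G} (+1)
site 1, node ISV: IV={C,G} ∪ S={T} → {C,G,T} (+1)
site 1, node MP: M={T} ∪ P={A} → {A,T} (+1)
site 1, node IMPSV: ISV={C,G,T} ∩ MP={A,T} → {T} (+0)
site 2, node IV: I={G} ∪ V={T} → {G,T} (+1)
site 2, node ISV: IV={G,T} ∪ S={A} → {A,G,T} (+1)
site 2, node MP: M={A} ∪ P={C} → {A,C} (+1)
site 2, node IMPSV: ISV={A,G,T} ∩ MP={A,C} → {A} (+0)
site 3, node IV: I={T} ∪ V={A} → {A,T} (+1)
site 3, node ISV: IV={A,T} ∪ S={C} → {A,C,T} (+1)
site 3, node MP: M={A} ∪ P={G} → {A,G} (+1)
site 3, node IMPSV: ISV={A,C,T} ∩ MP={A,G} → {A} (+0)
site 4, node IV: I={G} ∩ V={G} → {G} (+0)
site 4, node ISV: IV={G} ∩ S={G} → {G} (+0)
site 4, node MP: M={A} ∪ P={G} → {A,G} (+1)
site 4, node IMPSV: ISV={G} ∩ MP={A,G} → {G} (+0)
site 5, node IV: I={G} ∪ V={C} → {C,G} (+1)
site 5, node ISV: IV={C,G} ∩ S={G} → {G} (+0)
site 5, node MP: M={C} ∩ P={C} → {C} (+0)
site 5, node IMPSV: ISV={G} ∪ MP={C} → {C,G} (+1)
site 6, node IV: I={C} ∪ V={A} → {A,C} (+1)
site 6, node ISV: IV={A,C} ∪ S={G} → {A,C,G} (+1)
site 6, node MP: M={G} ∪ P={A} → {A,G} (+1)
site 6, node IMPSV: ISV={A,C,G} ∩ MP={A,G} → {A,G} (+0)
per-site changes: [2, 3, 3, 3, 1, 2, 3]; total = 17

17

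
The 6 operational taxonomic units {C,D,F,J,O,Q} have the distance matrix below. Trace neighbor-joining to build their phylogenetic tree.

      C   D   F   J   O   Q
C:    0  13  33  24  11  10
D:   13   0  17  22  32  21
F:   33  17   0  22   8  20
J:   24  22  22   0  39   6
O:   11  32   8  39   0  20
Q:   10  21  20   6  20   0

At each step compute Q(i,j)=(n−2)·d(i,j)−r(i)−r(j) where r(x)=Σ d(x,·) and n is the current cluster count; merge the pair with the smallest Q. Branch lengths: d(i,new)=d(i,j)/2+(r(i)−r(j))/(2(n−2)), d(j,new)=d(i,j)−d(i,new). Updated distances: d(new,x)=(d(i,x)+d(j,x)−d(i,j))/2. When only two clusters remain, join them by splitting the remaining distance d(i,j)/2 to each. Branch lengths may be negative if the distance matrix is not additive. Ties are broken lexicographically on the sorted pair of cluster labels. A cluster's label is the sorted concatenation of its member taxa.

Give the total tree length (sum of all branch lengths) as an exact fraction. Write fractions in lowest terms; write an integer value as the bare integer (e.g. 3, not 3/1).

379/8

1. join F+O (d=8, Q=-178) ⇒ FO; edges |F|=11/4, |O|=21/4
  updated: d(C,FO)=18, d(D,FO)=41/2, d(FO,J)=53/2, d(FO,Q)=16
2. join J+Q (d=6, Q=-227/2) ⇒ JQ; edges |J|=29/4, |Q|=-5/4
  updated: d(C,JQ)=14, d(D,JQ)=37/2, d(FO,JQ)=73/4
3. join C+D (d=13, Q=-71) ⇒ CD; edges |C|=19/4, |D|=33/4
  updated: d(CD,FO)=51/4, d(CD,JQ)=39/4
4. join CD+FO (d=51/4, Q=-163/4) ⇒ CDFO; edges |CD|=17/8, |FO|=85/8
  updated: d(CDFO,JQ)=61/8
5. join CDFO+JQ (d=61/8) ⇒ CDFJOQ; edges |CDFO|=61/16, |JQ|=61/16
final tree: (((C:19/4,D:33/4):17/8,(F:11/4,O:21/4):85/8):61/16,(J:29/4,Q:-5/4):61/16)
total length: 379/8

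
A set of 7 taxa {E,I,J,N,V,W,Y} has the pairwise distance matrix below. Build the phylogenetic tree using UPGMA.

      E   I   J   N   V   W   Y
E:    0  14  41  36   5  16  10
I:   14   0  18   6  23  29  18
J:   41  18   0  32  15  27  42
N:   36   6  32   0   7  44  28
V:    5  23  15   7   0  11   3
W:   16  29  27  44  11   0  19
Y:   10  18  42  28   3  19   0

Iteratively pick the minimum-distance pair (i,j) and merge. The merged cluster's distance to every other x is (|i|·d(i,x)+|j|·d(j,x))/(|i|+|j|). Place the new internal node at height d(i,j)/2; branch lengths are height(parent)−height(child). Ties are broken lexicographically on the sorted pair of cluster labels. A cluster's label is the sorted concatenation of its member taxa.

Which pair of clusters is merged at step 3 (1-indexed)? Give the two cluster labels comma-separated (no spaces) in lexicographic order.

E,VY

iteration 1: select V,Y (d=3); attach at lengths (3/2, 3/2); label the merged cluster VY
  updated: d(E,VY)=15/2, d(I,VY)=41/2, d(J,VY)=57/2, d(N,VY)=35/2, d(VY,W)=15
iteration 2: select I,N (d=6); attach at lengths (3, 3); label the merged cluster IN
  updated: d(E,IN)=25, d(IN,J)=25, d(IN,VY)=19, d(IN,W)=73/2
iteration 3: select E,VY (d=15/2); attach at lengths (15/4, 9/4); label the merged cluster EVY
  updated: d(EVY,IN)=21, d(EVY,J)=98/3, d(EVY,W)=46/3
iteration 4: select EVY,W (d=46/3); attach at lengths (47/12, 23/3); label the merged cluster EVWY
  updated: d(EVWY,IN)=199/8, d(EVWY,J)=125/4
iteration 5: select EVWY,IN (d=199/8); attach at lengths (229/48, 151/16); label the merged cluster EINVWY
  updated: d(EINVWY,J)=175/6
iteration 6: select EINVWY,J (d=175/6); attach at lengths (103/48, 175/12); label the merged cluster EIJNVWY
final tree: ((((E:15/4,(V:3/2,Y:3/2):9/4):47/12,W:23/3):229/48,(I:3,N:3):151/16):103/48,J:175/12)
total length: 2761/48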